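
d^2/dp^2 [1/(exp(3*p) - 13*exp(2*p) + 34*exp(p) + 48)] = ((-9*exp(2*p) + 52*exp(p) - 34)*(exp(3*p) - 13*exp(2*p) + 34*exp(p) + 48) + 2*(3*exp(2*p) - 26*exp(p) + 34)^2*exp(p))*exp(p)/(exp(3*p) - 13*exp(2*p) + 34*exp(p) + 48)^3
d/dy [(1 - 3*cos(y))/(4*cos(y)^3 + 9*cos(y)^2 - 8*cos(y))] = -(15 + 6*cos(3*y)/cos(y)^2 + 8/cos(y)^2)*sin(y)/(4*sin(y)^2 - 9*cos(y) + 4)^2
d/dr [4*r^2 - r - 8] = 8*r - 1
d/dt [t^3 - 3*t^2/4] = 3*t*(2*t - 1)/2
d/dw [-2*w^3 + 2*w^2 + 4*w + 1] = -6*w^2 + 4*w + 4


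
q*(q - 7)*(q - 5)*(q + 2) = q^4 - 10*q^3 + 11*q^2 + 70*q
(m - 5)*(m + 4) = m^2 - m - 20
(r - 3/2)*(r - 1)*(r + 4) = r^3 + 3*r^2/2 - 17*r/2 + 6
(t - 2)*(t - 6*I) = t^2 - 2*t - 6*I*t + 12*I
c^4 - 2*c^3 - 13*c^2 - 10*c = c*(c - 5)*(c + 1)*(c + 2)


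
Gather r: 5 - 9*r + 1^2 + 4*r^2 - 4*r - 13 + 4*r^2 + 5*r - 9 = 8*r^2 - 8*r - 16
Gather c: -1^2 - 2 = -3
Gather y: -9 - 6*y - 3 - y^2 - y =-y^2 - 7*y - 12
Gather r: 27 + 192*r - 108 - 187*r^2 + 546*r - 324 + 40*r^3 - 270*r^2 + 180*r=40*r^3 - 457*r^2 + 918*r - 405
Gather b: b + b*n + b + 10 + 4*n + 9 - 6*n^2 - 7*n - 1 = b*(n + 2) - 6*n^2 - 3*n + 18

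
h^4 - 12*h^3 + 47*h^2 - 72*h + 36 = (h - 6)*(h - 3)*(h - 2)*(h - 1)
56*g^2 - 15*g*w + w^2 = (-8*g + w)*(-7*g + w)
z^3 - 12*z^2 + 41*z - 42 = (z - 7)*(z - 3)*(z - 2)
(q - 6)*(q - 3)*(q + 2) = q^3 - 7*q^2 + 36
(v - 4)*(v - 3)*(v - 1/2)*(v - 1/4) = v^4 - 31*v^3/4 + 139*v^2/8 - 79*v/8 + 3/2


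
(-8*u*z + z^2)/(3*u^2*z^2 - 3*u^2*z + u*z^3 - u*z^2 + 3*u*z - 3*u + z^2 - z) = z*(-8*u + z)/(3*u^2*z^2 - 3*u^2*z + u*z^3 - u*z^2 + 3*u*z - 3*u + z^2 - z)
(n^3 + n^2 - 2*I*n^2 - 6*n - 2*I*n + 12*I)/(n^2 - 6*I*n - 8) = (n^2 + n - 6)/(n - 4*I)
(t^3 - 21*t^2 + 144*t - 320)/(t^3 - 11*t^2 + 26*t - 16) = (t^2 - 13*t + 40)/(t^2 - 3*t + 2)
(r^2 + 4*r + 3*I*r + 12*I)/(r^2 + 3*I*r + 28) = (r^2 + r*(4 + 3*I) + 12*I)/(r^2 + 3*I*r + 28)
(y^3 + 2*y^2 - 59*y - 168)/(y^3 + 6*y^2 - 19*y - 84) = (y - 8)/(y - 4)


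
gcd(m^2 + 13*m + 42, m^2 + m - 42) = m + 7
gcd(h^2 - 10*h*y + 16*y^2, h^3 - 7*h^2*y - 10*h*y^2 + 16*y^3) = -h + 8*y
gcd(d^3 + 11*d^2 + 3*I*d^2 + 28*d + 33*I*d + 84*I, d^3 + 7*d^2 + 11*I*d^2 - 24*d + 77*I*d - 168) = d^2 + d*(7 + 3*I) + 21*I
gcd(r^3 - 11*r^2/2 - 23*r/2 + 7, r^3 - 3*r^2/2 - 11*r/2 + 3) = r^2 + 3*r/2 - 1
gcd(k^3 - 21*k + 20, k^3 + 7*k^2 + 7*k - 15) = k^2 + 4*k - 5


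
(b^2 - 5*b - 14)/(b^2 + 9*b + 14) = (b - 7)/(b + 7)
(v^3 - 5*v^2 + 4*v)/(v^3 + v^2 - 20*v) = (v - 1)/(v + 5)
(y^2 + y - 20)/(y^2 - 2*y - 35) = (y - 4)/(y - 7)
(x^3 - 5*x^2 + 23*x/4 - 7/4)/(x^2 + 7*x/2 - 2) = (2*x^2 - 9*x + 7)/(2*(x + 4))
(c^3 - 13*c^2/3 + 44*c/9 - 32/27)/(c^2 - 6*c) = (27*c^3 - 117*c^2 + 132*c - 32)/(27*c*(c - 6))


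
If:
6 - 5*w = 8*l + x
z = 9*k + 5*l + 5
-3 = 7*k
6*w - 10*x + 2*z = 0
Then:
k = -3/7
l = z/5 - 8/35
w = 137/98 - 9*z/28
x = z/140 + 411/490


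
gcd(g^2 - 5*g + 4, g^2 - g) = g - 1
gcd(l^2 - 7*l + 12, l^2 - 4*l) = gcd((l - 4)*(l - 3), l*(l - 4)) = l - 4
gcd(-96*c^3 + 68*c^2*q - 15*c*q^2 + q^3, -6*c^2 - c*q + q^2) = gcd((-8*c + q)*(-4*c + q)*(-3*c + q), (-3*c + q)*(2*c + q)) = -3*c + q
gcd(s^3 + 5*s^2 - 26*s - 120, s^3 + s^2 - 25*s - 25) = s - 5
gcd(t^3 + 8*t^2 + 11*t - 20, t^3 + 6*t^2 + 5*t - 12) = t^2 + 3*t - 4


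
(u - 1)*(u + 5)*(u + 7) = u^3 + 11*u^2 + 23*u - 35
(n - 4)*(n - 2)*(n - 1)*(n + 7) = n^4 - 35*n^2 + 90*n - 56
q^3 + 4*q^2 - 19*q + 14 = (q - 2)*(q - 1)*(q + 7)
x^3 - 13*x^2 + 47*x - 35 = (x - 7)*(x - 5)*(x - 1)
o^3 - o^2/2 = o^2*(o - 1/2)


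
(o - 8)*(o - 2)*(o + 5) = o^3 - 5*o^2 - 34*o + 80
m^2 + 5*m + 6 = (m + 2)*(m + 3)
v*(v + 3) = v^2 + 3*v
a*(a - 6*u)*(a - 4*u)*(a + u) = a^4 - 9*a^3*u + 14*a^2*u^2 + 24*a*u^3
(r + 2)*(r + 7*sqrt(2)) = r^2 + 2*r + 7*sqrt(2)*r + 14*sqrt(2)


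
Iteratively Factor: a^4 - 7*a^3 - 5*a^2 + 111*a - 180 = (a - 3)*(a^3 - 4*a^2 - 17*a + 60) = (a - 5)*(a - 3)*(a^2 + a - 12) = (a - 5)*(a - 3)*(a + 4)*(a - 3)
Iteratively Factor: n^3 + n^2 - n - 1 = (n - 1)*(n^2 + 2*n + 1) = (n - 1)*(n + 1)*(n + 1)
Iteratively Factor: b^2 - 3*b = (b)*(b - 3)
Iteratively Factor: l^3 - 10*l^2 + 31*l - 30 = (l - 2)*(l^2 - 8*l + 15) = (l - 3)*(l - 2)*(l - 5)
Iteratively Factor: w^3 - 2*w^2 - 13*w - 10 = (w + 1)*(w^2 - 3*w - 10) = (w + 1)*(w + 2)*(w - 5)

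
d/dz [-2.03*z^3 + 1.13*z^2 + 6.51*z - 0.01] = -6.09*z^2 + 2.26*z + 6.51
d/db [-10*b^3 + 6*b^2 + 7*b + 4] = -30*b^2 + 12*b + 7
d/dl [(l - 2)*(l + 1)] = 2*l - 1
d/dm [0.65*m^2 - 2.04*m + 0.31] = 1.3*m - 2.04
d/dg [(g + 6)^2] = 2*g + 12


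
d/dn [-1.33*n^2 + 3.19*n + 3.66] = 3.19 - 2.66*n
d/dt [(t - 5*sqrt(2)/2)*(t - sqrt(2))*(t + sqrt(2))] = 3*t^2 - 5*sqrt(2)*t - 2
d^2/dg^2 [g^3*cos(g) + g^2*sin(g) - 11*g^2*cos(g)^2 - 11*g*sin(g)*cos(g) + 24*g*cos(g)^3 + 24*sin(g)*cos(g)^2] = -g^3*cos(g) - 7*g^2*sin(g) + 22*g^2*cos(2*g) + 66*g*sin(2*g) - 8*g*cos(g) - 54*g*cos(3*g) - 40*sin(g) - 90*sin(3*g) - 33*cos(2*g) - 11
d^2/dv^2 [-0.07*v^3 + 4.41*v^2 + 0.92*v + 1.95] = 8.82 - 0.42*v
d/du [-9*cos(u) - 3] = 9*sin(u)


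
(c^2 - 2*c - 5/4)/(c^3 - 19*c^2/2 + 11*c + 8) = (c - 5/2)/(c^2 - 10*c + 16)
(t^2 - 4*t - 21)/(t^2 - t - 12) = (t - 7)/(t - 4)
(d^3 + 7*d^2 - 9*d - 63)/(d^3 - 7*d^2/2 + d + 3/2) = 2*(d^2 + 10*d + 21)/(2*d^2 - d - 1)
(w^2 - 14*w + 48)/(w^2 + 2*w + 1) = (w^2 - 14*w + 48)/(w^2 + 2*w + 1)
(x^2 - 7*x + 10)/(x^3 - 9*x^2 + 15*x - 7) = (x^2 - 7*x + 10)/(x^3 - 9*x^2 + 15*x - 7)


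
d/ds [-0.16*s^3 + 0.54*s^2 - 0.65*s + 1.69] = -0.48*s^2 + 1.08*s - 0.65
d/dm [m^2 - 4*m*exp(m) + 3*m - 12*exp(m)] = -4*m*exp(m) + 2*m - 16*exp(m) + 3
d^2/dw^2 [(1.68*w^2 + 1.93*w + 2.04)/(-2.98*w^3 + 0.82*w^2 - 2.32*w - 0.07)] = (-29.838144*w^6 - 102.835032*w^5 - 119.406216*w^4 + 102.364344*w^3 - 88.600056*w^2 + 25.173948*w - 21.583984)/(26.463592*w^9 - 21.845784*w^8 + 67.81884*w^7 - 32.701396*w^6 + 51.772248*w^5 - 10.195788*w^4 + 11.731966*w^3 + 1.11825*w^2 + 0.034104*w + 0.000343)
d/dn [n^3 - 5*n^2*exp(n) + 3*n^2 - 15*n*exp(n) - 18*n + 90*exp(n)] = -5*n^2*exp(n) + 3*n^2 - 25*n*exp(n) + 6*n + 75*exp(n) - 18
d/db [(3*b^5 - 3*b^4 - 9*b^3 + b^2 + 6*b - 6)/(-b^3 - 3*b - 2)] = (-6*b^7 + 3*b^6 - 36*b^5 - 2*b^4 + 90*b^3 + 33*b^2 - 4*b - 30)/(b^6 + 6*b^4 + 4*b^3 + 9*b^2 + 12*b + 4)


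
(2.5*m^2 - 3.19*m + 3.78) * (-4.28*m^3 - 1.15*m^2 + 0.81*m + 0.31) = -10.7*m^5 + 10.7782*m^4 - 10.4849*m^3 - 6.1559*m^2 + 2.0729*m + 1.1718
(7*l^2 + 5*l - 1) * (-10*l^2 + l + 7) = -70*l^4 - 43*l^3 + 64*l^2 + 34*l - 7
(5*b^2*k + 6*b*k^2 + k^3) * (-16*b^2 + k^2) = -80*b^4*k - 96*b^3*k^2 - 11*b^2*k^3 + 6*b*k^4 + k^5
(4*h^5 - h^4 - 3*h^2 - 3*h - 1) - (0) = 4*h^5 - h^4 - 3*h^2 - 3*h - 1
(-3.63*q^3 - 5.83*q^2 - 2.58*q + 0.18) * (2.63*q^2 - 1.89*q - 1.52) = -9.5469*q^5 - 8.4722*q^4 + 9.7509*q^3 + 14.2112*q^2 + 3.5814*q - 0.2736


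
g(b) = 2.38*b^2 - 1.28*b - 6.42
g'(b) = 4.76*b - 1.28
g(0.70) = -6.15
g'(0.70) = 2.05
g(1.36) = -3.76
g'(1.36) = 5.19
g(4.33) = 32.66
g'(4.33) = 19.33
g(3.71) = 21.59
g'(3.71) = 16.38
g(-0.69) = -4.40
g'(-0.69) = -4.56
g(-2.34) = 9.61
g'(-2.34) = -12.42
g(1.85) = -0.64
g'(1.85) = 7.53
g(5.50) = 58.54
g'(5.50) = 24.90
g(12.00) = 320.94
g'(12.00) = 55.84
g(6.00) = 71.58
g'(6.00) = 27.28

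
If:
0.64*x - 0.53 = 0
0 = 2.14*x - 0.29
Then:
No Solution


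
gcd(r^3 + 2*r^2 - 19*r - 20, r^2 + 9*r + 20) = r + 5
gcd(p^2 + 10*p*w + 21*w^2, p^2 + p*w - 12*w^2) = 1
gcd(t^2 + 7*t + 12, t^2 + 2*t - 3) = t + 3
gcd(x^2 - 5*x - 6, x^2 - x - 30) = x - 6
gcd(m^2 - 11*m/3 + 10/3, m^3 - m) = 1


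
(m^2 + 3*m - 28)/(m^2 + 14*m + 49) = (m - 4)/(m + 7)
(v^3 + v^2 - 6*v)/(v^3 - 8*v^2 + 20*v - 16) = v*(v + 3)/(v^2 - 6*v + 8)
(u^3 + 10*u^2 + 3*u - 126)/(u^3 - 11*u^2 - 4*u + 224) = (u^3 + 10*u^2 + 3*u - 126)/(u^3 - 11*u^2 - 4*u + 224)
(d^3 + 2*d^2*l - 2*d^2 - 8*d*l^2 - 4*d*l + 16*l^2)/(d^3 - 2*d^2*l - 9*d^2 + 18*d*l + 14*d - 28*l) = (d + 4*l)/(d - 7)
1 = 1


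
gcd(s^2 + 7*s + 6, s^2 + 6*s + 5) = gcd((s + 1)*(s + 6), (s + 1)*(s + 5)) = s + 1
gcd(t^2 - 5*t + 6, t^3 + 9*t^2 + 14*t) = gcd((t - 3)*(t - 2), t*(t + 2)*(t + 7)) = 1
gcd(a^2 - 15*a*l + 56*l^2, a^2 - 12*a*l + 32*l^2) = a - 8*l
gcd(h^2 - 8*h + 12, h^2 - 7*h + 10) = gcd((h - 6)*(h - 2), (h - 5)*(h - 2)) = h - 2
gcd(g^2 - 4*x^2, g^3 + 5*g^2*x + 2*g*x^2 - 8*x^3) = g + 2*x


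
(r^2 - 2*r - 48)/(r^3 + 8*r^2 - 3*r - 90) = (r - 8)/(r^2 + 2*r - 15)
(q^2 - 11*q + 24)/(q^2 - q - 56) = (q - 3)/(q + 7)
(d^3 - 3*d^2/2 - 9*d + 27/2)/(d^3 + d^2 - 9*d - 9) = (d - 3/2)/(d + 1)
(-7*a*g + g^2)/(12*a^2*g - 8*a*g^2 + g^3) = (-7*a + g)/(12*a^2 - 8*a*g + g^2)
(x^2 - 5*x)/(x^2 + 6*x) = (x - 5)/(x + 6)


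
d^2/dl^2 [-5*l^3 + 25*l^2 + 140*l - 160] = 50 - 30*l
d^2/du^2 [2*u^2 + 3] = 4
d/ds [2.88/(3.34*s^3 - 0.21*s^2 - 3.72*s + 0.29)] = (-28.8576*s^2 + 1.2096*s + 10.7136)/(3.34*s^3 - 0.21*s^2 - 3.72*s + 0.29)^2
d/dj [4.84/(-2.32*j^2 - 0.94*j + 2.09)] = (22.4576*j + 4.5496)/(2.32*j^2 + 0.94*j - 2.09)^2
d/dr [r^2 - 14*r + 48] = 2*r - 14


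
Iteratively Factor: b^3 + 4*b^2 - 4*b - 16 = (b - 2)*(b^2 + 6*b + 8) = (b - 2)*(b + 2)*(b + 4)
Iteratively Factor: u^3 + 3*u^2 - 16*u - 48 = (u + 4)*(u^2 - u - 12) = (u + 3)*(u + 4)*(u - 4)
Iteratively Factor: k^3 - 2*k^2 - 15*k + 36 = (k - 3)*(k^2 + k - 12) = (k - 3)*(k + 4)*(k - 3)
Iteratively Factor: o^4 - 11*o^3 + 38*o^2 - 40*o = (o)*(o^3 - 11*o^2 + 38*o - 40) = o*(o - 4)*(o^2 - 7*o + 10) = o*(o - 5)*(o - 4)*(o - 2)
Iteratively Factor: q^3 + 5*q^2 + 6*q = (q + 3)*(q^2 + 2*q) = (q + 2)*(q + 3)*(q)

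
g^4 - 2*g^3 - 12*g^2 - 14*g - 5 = (g - 5)*(g + 1)^3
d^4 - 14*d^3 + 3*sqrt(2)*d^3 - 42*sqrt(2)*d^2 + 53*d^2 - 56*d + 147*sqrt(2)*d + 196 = (d - 7)^2*(d + sqrt(2))*(d + 2*sqrt(2))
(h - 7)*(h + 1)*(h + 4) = h^3 - 2*h^2 - 31*h - 28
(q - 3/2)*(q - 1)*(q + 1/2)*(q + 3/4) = q^4 - 5*q^3/4 - 5*q^2/4 + 15*q/16 + 9/16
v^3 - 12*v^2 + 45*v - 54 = (v - 6)*(v - 3)^2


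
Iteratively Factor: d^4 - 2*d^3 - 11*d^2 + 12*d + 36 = (d + 2)*(d^3 - 4*d^2 - 3*d + 18) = (d - 3)*(d + 2)*(d^2 - d - 6) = (d - 3)*(d + 2)^2*(d - 3)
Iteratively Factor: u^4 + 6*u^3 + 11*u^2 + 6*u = (u)*(u^3 + 6*u^2 + 11*u + 6) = u*(u + 1)*(u^2 + 5*u + 6) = u*(u + 1)*(u + 2)*(u + 3)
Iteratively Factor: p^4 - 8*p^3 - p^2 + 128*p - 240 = (p - 3)*(p^3 - 5*p^2 - 16*p + 80) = (p - 3)*(p + 4)*(p^2 - 9*p + 20) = (p - 4)*(p - 3)*(p + 4)*(p - 5)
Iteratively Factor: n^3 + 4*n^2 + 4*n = (n)*(n^2 + 4*n + 4) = n*(n + 2)*(n + 2)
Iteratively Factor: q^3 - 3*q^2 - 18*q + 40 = (q - 5)*(q^2 + 2*q - 8) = (q - 5)*(q - 2)*(q + 4)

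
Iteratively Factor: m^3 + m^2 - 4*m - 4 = (m + 2)*(m^2 - m - 2) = (m - 2)*(m + 2)*(m + 1)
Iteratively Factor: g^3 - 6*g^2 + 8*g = (g - 2)*(g^2 - 4*g) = (g - 4)*(g - 2)*(g)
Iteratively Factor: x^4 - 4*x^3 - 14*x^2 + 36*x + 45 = (x - 3)*(x^3 - x^2 - 17*x - 15) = (x - 3)*(x + 3)*(x^2 - 4*x - 5) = (x - 3)*(x + 1)*(x + 3)*(x - 5)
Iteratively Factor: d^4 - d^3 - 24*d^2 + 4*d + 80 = (d + 4)*(d^3 - 5*d^2 - 4*d + 20) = (d - 5)*(d + 4)*(d^2 - 4) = (d - 5)*(d - 2)*(d + 4)*(d + 2)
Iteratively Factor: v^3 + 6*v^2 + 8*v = (v + 2)*(v^2 + 4*v) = v*(v + 2)*(v + 4)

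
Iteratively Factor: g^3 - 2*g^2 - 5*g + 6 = (g + 2)*(g^2 - 4*g + 3) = (g - 3)*(g + 2)*(g - 1)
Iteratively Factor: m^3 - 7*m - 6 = (m - 3)*(m^2 + 3*m + 2) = (m - 3)*(m + 2)*(m + 1)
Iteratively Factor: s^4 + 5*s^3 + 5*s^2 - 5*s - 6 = (s + 1)*(s^3 + 4*s^2 + s - 6) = (s + 1)*(s + 2)*(s^2 + 2*s - 3) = (s + 1)*(s + 2)*(s + 3)*(s - 1)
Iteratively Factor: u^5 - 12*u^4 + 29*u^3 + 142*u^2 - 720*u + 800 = (u - 5)*(u^4 - 7*u^3 - 6*u^2 + 112*u - 160) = (u - 5)*(u + 4)*(u^3 - 11*u^2 + 38*u - 40) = (u - 5)*(u - 2)*(u + 4)*(u^2 - 9*u + 20) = (u - 5)^2*(u - 2)*(u + 4)*(u - 4)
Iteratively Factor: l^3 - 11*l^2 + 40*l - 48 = (l - 3)*(l^2 - 8*l + 16) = (l - 4)*(l - 3)*(l - 4)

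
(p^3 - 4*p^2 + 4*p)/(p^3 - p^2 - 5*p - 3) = p*(-p^2 + 4*p - 4)/(-p^3 + p^2 + 5*p + 3)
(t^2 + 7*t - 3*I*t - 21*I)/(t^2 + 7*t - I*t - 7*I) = (t - 3*I)/(t - I)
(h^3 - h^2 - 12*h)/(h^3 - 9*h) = (h - 4)/(h - 3)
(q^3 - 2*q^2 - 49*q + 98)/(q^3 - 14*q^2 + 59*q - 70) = (q + 7)/(q - 5)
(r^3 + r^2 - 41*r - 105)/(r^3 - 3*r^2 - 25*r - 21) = (r + 5)/(r + 1)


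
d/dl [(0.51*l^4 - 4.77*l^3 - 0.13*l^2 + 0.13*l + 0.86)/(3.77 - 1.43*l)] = (-2.1879*l^4 + 21.333*l^3 - 53.7628*l^2 - 0.9802*l + 1.7199)/(2.0449*l^2 - 10.7822*l + 14.2129)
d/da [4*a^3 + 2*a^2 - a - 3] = 12*a^2 + 4*a - 1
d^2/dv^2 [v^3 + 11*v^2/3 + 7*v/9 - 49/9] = 6*v + 22/3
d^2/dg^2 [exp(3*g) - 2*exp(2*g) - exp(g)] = (9*exp(2*g) - 8*exp(g) - 1)*exp(g)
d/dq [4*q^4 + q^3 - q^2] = q*(16*q^2 + 3*q - 2)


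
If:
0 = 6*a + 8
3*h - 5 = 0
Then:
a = -4/3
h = 5/3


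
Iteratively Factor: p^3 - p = (p - 1)*(p^2 + p) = (p - 1)*(p + 1)*(p)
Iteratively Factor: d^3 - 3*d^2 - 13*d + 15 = (d - 1)*(d^2 - 2*d - 15) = (d - 5)*(d - 1)*(d + 3)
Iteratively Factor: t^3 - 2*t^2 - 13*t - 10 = (t - 5)*(t^2 + 3*t + 2) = (t - 5)*(t + 2)*(t + 1)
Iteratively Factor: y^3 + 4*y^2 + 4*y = (y + 2)*(y^2 + 2*y) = y*(y + 2)*(y + 2)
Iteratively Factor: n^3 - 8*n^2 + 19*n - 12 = (n - 3)*(n^2 - 5*n + 4) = (n - 3)*(n - 1)*(n - 4)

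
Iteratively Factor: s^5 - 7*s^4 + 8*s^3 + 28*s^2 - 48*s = (s - 2)*(s^4 - 5*s^3 - 2*s^2 + 24*s) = (s - 2)*(s + 2)*(s^3 - 7*s^2 + 12*s) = (s - 4)*(s - 2)*(s + 2)*(s^2 - 3*s) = s*(s - 4)*(s - 2)*(s + 2)*(s - 3)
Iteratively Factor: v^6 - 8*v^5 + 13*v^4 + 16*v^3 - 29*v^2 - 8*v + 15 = (v + 1)*(v^5 - 9*v^4 + 22*v^3 - 6*v^2 - 23*v + 15) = (v - 1)*(v + 1)*(v^4 - 8*v^3 + 14*v^2 + 8*v - 15) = (v - 1)^2*(v + 1)*(v^3 - 7*v^2 + 7*v + 15) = (v - 3)*(v - 1)^2*(v + 1)*(v^2 - 4*v - 5) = (v - 5)*(v - 3)*(v - 1)^2*(v + 1)*(v + 1)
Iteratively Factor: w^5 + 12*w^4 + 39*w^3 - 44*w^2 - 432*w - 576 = (w - 3)*(w^4 + 15*w^3 + 84*w^2 + 208*w + 192) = (w - 3)*(w + 3)*(w^3 + 12*w^2 + 48*w + 64) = (w - 3)*(w + 3)*(w + 4)*(w^2 + 8*w + 16) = (w - 3)*(w + 3)*(w + 4)^2*(w + 4)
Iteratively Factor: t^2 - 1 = (t - 1)*(t + 1)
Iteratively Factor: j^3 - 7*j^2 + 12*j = (j - 3)*(j^2 - 4*j) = (j - 4)*(j - 3)*(j)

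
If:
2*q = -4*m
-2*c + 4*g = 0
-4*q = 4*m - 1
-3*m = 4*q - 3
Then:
No Solution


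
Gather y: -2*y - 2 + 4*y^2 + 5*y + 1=4*y^2 + 3*y - 1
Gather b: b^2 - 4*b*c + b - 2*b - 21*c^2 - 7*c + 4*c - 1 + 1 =b^2 + b*(-4*c - 1) - 21*c^2 - 3*c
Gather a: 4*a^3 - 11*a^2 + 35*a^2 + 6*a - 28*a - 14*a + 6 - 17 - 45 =4*a^3 + 24*a^2 - 36*a - 56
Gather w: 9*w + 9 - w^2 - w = -w^2 + 8*w + 9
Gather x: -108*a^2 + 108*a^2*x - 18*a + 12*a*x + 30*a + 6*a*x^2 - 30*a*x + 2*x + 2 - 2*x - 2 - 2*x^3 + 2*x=-108*a^2 + 6*a*x^2 + 12*a - 2*x^3 + x*(108*a^2 - 18*a + 2)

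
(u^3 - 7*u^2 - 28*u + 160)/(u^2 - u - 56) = (u^2 + u - 20)/(u + 7)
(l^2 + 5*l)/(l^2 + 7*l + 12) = l*(l + 5)/(l^2 + 7*l + 12)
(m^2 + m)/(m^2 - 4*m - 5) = m/(m - 5)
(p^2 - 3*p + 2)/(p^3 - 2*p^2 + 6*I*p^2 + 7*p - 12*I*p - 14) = (p - 1)/(p^2 + 6*I*p + 7)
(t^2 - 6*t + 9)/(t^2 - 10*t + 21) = (t - 3)/(t - 7)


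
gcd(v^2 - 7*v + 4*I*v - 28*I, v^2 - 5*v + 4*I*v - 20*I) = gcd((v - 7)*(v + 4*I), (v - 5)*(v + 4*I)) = v + 4*I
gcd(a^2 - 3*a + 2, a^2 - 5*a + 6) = a - 2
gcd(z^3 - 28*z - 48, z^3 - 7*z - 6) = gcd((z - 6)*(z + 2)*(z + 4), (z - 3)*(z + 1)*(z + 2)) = z + 2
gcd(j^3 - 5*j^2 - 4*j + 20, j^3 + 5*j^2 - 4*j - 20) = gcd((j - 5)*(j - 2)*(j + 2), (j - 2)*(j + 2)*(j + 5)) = j^2 - 4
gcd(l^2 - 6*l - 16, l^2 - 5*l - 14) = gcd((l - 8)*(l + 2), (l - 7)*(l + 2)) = l + 2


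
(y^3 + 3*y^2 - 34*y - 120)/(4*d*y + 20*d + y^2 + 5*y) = (y^2 - 2*y - 24)/(4*d + y)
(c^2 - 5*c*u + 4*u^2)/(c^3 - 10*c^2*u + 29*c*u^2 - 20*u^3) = 1/(c - 5*u)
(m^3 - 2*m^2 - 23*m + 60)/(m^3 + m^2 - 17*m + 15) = (m - 4)/(m - 1)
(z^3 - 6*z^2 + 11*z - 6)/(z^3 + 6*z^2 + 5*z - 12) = (z^2 - 5*z + 6)/(z^2 + 7*z + 12)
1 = 1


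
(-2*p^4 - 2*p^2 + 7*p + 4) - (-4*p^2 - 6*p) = -2*p^4 + 2*p^2 + 13*p + 4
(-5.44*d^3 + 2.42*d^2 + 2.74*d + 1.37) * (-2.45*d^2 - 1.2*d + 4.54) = 13.328*d^5 + 0.599*d^4 - 34.3146*d^3 + 4.3423*d^2 + 10.7956*d + 6.2198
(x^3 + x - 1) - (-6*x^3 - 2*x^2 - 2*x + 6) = 7*x^3 + 2*x^2 + 3*x - 7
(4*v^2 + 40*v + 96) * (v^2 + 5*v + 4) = 4*v^4 + 60*v^3 + 312*v^2 + 640*v + 384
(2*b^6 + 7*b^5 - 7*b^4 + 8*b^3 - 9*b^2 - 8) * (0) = 0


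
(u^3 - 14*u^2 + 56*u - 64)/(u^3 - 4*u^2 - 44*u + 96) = (u - 4)/(u + 6)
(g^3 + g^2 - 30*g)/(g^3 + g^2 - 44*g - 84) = g*(g - 5)/(g^2 - 5*g - 14)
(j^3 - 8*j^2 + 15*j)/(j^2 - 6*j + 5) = j*(j - 3)/(j - 1)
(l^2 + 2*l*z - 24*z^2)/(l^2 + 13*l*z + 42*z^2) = (l - 4*z)/(l + 7*z)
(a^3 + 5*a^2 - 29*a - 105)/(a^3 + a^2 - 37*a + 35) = (a + 3)/(a - 1)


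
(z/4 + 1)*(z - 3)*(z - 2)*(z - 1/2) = z^4/4 - 3*z^3/8 - 27*z^2/8 + 31*z/4 - 3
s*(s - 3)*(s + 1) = s^3 - 2*s^2 - 3*s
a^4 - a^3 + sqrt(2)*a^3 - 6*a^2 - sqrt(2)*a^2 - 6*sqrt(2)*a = a*(a - 3)*(a + 2)*(a + sqrt(2))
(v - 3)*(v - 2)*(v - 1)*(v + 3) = v^4 - 3*v^3 - 7*v^2 + 27*v - 18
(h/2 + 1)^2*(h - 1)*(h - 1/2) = h^4/4 + 5*h^3/8 - 3*h^2/8 - h + 1/2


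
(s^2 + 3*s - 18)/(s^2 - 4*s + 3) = (s + 6)/(s - 1)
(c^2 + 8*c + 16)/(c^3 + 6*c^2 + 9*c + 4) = (c + 4)/(c^2 + 2*c + 1)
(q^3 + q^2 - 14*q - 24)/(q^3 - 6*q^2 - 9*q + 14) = (q^2 - q - 12)/(q^2 - 8*q + 7)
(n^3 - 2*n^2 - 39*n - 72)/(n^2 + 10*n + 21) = (n^2 - 5*n - 24)/(n + 7)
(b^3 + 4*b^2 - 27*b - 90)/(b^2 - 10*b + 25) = (b^2 + 9*b + 18)/(b - 5)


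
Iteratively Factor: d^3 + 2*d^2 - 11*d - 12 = (d - 3)*(d^2 + 5*d + 4) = (d - 3)*(d + 1)*(d + 4)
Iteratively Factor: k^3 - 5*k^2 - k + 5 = (k - 5)*(k^2 - 1) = (k - 5)*(k - 1)*(k + 1)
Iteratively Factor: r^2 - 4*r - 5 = (r + 1)*(r - 5)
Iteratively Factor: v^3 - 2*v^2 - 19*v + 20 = (v + 4)*(v^2 - 6*v + 5) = (v - 1)*(v + 4)*(v - 5)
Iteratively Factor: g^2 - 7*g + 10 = (g - 5)*(g - 2)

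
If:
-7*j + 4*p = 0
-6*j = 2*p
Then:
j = 0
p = 0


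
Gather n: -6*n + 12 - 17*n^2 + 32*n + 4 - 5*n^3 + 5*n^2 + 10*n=-5*n^3 - 12*n^2 + 36*n + 16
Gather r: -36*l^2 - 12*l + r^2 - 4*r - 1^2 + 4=-36*l^2 - 12*l + r^2 - 4*r + 3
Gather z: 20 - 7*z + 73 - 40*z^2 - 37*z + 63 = -40*z^2 - 44*z + 156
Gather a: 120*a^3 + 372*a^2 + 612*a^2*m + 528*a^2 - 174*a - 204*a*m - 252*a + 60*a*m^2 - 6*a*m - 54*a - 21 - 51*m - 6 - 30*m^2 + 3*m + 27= 120*a^3 + a^2*(612*m + 900) + a*(60*m^2 - 210*m - 480) - 30*m^2 - 48*m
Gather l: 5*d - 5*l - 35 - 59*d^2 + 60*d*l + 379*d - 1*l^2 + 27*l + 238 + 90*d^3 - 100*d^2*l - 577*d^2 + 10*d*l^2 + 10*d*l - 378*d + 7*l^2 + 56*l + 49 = 90*d^3 - 636*d^2 + 6*d + l^2*(10*d + 6) + l*(-100*d^2 + 70*d + 78) + 252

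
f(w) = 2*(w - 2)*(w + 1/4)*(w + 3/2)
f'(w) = 2*(w - 2)*(w + 1/4) + 2*(w - 2)*(w + 3/2) + 2*(w + 1/4)*(w + 3/2) = 6*w^2 - w - 25/4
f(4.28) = 119.40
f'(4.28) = 99.38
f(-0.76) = 2.08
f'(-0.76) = -2.02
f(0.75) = -5.62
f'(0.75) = -3.62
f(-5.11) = -249.48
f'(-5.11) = 155.53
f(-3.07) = -44.89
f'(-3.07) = 53.37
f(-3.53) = -73.64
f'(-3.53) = 72.05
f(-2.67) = -26.45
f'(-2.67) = 39.19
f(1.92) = -1.19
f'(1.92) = 13.95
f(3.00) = 29.25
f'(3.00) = 44.75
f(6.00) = 375.00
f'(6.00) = 203.75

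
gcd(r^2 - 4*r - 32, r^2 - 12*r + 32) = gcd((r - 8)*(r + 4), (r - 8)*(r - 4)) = r - 8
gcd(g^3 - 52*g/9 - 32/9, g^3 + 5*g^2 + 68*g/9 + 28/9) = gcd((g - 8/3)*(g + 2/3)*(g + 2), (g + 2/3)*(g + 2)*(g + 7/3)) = g^2 + 8*g/3 + 4/3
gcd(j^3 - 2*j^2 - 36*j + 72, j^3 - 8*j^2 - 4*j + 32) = j - 2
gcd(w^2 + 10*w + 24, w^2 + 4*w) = w + 4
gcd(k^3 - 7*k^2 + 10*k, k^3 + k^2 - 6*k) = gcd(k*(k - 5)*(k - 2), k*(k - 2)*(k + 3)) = k^2 - 2*k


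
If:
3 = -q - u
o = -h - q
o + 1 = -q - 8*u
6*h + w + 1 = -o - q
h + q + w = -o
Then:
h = -1/5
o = 61/20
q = -57/20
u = -3/20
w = 0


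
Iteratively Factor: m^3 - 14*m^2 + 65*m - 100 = (m - 5)*(m^2 - 9*m + 20) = (m - 5)^2*(m - 4)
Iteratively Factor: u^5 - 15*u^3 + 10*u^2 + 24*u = (u + 1)*(u^4 - u^3 - 14*u^2 + 24*u) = (u - 2)*(u + 1)*(u^3 + u^2 - 12*u) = u*(u - 2)*(u + 1)*(u^2 + u - 12) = u*(u - 3)*(u - 2)*(u + 1)*(u + 4)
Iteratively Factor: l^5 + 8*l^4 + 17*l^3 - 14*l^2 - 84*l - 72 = (l + 3)*(l^4 + 5*l^3 + 2*l^2 - 20*l - 24) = (l + 3)^2*(l^3 + 2*l^2 - 4*l - 8) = (l + 2)*(l + 3)^2*(l^2 - 4) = (l + 2)^2*(l + 3)^2*(l - 2)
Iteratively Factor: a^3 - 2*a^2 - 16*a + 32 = (a - 4)*(a^2 + 2*a - 8) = (a - 4)*(a - 2)*(a + 4)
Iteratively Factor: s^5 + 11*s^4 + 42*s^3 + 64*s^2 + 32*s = (s + 1)*(s^4 + 10*s^3 + 32*s^2 + 32*s) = s*(s + 1)*(s^3 + 10*s^2 + 32*s + 32) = s*(s + 1)*(s + 4)*(s^2 + 6*s + 8) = s*(s + 1)*(s + 4)^2*(s + 2)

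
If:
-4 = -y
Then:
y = 4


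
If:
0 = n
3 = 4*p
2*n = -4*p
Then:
No Solution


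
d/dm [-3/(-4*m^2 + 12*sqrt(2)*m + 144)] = 3*(-2*m + 3*sqrt(2))/(4*(-m^2 + 3*sqrt(2)*m + 36)^2)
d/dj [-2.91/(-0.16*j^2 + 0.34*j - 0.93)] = (0.9894 - 0.9312*j)/(0.16*j^2 - 0.34*j + 0.93)^2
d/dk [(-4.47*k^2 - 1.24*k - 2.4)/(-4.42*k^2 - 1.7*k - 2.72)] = (2.1182*k^2 + 3.1008*k - 0.7072)/(19.5364*k^4 + 15.028*k^3 + 26.9348*k^2 + 9.248*k + 7.3984)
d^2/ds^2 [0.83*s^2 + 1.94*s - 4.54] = 1.66000000000000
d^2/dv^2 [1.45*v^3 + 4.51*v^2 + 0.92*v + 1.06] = 8.7*v + 9.02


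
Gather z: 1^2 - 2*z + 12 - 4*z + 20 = 33 - 6*z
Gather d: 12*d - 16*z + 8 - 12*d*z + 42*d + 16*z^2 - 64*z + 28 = d*(54 - 12*z) + 16*z^2 - 80*z + 36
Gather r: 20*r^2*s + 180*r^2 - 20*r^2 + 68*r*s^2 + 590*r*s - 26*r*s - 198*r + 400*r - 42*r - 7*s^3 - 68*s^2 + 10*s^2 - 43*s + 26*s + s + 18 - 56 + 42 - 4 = r^2*(20*s + 160) + r*(68*s^2 + 564*s + 160) - 7*s^3 - 58*s^2 - 16*s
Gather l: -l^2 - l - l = -l^2 - 2*l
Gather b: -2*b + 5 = 5 - 2*b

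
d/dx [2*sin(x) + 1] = 2*cos(x)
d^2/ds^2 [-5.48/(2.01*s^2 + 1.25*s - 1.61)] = (44.279496*s^2 + 27.537*s - 5.48*(4.02*s + 1.25)*(8.04*s + 2.5) - 35.467656)/(2.01*s^2 + 1.25*s - 1.61)^3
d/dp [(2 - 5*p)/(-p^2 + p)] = (-5*p^2 + 4*p - 2)/(p^2*(p^2 - 2*p + 1))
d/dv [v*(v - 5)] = 2*v - 5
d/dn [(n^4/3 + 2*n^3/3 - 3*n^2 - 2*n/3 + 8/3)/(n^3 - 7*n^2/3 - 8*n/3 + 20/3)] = (3*n^4 - 2*n^3 - 31*n^2 - 56*n + 6)/(9*n^4 - 6*n^3 - 59*n^2 + 20*n + 100)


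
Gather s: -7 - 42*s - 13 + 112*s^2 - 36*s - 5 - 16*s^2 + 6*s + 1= 96*s^2 - 72*s - 24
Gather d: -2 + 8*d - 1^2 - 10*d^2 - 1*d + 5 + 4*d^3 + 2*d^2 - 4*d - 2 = 4*d^3 - 8*d^2 + 3*d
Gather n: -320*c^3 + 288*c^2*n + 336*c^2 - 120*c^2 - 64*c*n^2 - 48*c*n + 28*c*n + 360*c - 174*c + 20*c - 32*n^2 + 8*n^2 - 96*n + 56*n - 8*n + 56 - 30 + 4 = -320*c^3 + 216*c^2 + 206*c + n^2*(-64*c - 24) + n*(288*c^2 - 20*c - 48) + 30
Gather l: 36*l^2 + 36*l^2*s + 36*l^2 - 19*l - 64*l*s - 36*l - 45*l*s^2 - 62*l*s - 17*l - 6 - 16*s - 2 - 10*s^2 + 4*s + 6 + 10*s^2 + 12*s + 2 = l^2*(36*s + 72) + l*(-45*s^2 - 126*s - 72)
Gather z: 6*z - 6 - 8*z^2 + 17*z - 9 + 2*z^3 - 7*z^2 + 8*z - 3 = 2*z^3 - 15*z^2 + 31*z - 18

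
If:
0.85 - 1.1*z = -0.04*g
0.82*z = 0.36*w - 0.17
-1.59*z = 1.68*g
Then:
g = -0.71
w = 2.17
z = 0.75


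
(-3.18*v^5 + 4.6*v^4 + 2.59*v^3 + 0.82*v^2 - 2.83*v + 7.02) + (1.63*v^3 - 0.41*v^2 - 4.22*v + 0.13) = -3.18*v^5 + 4.6*v^4 + 4.22*v^3 + 0.41*v^2 - 7.05*v + 7.15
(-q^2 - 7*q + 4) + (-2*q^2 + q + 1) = -3*q^2 - 6*q + 5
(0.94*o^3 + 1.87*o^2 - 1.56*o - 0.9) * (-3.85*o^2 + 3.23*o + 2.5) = -3.619*o^5 - 4.1633*o^4 + 14.3961*o^3 + 3.1012*o^2 - 6.807*o - 2.25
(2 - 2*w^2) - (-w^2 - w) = -w^2 + w + 2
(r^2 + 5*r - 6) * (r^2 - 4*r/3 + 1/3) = r^4 + 11*r^3/3 - 37*r^2/3 + 29*r/3 - 2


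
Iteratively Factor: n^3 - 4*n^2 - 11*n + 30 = (n - 5)*(n^2 + n - 6) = (n - 5)*(n - 2)*(n + 3)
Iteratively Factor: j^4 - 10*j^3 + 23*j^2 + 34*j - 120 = (j - 4)*(j^3 - 6*j^2 - j + 30) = (j - 4)*(j + 2)*(j^2 - 8*j + 15) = (j - 4)*(j - 3)*(j + 2)*(j - 5)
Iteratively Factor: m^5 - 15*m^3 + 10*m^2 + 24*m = (m - 2)*(m^4 + 2*m^3 - 11*m^2 - 12*m) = (m - 2)*(m + 1)*(m^3 + m^2 - 12*m) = (m - 2)*(m + 1)*(m + 4)*(m^2 - 3*m) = m*(m - 2)*(m + 1)*(m + 4)*(m - 3)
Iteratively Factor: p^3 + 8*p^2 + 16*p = (p + 4)*(p^2 + 4*p) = (p + 4)^2*(p)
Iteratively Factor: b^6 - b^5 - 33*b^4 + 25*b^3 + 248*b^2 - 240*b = (b + 4)*(b^5 - 5*b^4 - 13*b^3 + 77*b^2 - 60*b) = (b - 3)*(b + 4)*(b^4 - 2*b^3 - 19*b^2 + 20*b) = (b - 3)*(b - 1)*(b + 4)*(b^3 - b^2 - 20*b) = b*(b - 3)*(b - 1)*(b + 4)*(b^2 - b - 20) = b*(b - 3)*(b - 1)*(b + 4)^2*(b - 5)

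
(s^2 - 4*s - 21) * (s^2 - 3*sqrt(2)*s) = s^4 - 3*sqrt(2)*s^3 - 4*s^3 - 21*s^2 + 12*sqrt(2)*s^2 + 63*sqrt(2)*s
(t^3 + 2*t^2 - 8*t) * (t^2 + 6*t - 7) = t^5 + 8*t^4 - 3*t^3 - 62*t^2 + 56*t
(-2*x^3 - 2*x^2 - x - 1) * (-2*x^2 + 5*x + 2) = 4*x^5 - 6*x^4 - 12*x^3 - 7*x^2 - 7*x - 2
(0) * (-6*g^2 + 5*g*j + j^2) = 0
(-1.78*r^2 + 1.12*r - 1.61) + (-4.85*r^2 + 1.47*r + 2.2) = -6.63*r^2 + 2.59*r + 0.59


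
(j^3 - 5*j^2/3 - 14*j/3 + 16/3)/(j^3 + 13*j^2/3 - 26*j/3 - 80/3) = (j - 1)/(j + 5)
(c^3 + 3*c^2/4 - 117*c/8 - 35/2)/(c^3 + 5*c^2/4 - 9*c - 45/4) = (c^2 - c/2 - 14)/(c^2 - 9)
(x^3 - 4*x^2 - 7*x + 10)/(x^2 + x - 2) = x - 5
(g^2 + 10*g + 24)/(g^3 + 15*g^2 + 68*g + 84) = (g + 4)/(g^2 + 9*g + 14)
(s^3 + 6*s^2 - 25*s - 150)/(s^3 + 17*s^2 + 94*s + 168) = (s^2 - 25)/(s^2 + 11*s + 28)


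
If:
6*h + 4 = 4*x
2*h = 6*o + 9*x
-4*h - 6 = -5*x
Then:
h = 2/7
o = -43/21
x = 10/7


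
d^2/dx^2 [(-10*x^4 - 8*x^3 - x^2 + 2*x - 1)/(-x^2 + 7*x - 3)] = 2*(10*x^6 - 210*x^5 + 1560*x^4 - 1307*x^3 + 30*x^2 + 213*x + 13)/(x^6 - 21*x^5 + 156*x^4 - 469*x^3 + 468*x^2 - 189*x + 27)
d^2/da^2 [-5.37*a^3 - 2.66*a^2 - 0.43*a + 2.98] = -32.22*a - 5.32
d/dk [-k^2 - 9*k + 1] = -2*k - 9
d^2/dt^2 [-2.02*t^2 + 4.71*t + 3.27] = -4.04000000000000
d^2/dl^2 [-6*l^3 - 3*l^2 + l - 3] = -36*l - 6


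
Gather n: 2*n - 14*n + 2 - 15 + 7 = -12*n - 6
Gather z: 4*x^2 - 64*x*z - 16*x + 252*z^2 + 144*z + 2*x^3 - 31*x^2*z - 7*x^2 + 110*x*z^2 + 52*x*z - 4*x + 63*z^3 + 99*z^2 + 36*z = 2*x^3 - 3*x^2 - 20*x + 63*z^3 + z^2*(110*x + 351) + z*(-31*x^2 - 12*x + 180)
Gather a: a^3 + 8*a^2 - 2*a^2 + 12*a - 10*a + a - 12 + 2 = a^3 + 6*a^2 + 3*a - 10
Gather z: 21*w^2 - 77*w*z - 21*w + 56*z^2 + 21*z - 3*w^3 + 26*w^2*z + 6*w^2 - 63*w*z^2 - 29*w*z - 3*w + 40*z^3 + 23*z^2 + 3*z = -3*w^3 + 27*w^2 - 24*w + 40*z^3 + z^2*(79 - 63*w) + z*(26*w^2 - 106*w + 24)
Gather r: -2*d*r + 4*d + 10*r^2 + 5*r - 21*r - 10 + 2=4*d + 10*r^2 + r*(-2*d - 16) - 8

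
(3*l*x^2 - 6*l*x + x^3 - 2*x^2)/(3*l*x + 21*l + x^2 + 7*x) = x*(x - 2)/(x + 7)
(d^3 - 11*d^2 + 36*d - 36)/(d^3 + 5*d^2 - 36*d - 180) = (d^2 - 5*d + 6)/(d^2 + 11*d + 30)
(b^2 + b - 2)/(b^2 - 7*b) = (b^2 + b - 2)/(b*(b - 7))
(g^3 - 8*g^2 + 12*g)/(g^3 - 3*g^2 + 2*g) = (g - 6)/(g - 1)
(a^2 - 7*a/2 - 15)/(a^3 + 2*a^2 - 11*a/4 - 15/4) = 2*(a - 6)/(2*a^2 - a - 3)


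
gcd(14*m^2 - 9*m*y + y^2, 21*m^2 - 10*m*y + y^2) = -7*m + y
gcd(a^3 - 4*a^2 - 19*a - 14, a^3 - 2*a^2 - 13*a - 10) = a^2 + 3*a + 2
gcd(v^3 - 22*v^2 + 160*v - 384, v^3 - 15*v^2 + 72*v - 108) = v - 6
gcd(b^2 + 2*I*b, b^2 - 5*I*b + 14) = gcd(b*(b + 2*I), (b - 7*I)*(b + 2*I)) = b + 2*I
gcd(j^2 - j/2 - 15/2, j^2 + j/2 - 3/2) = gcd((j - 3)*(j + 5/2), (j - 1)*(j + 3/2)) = 1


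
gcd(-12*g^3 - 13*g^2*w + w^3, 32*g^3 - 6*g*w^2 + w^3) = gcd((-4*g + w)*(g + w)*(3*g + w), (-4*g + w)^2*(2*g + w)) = -4*g + w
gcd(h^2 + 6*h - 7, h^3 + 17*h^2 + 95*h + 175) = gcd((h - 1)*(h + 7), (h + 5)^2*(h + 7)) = h + 7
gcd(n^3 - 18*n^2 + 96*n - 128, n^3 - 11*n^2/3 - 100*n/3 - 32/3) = n - 8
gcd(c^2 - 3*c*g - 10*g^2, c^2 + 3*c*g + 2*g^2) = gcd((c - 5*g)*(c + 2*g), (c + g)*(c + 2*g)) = c + 2*g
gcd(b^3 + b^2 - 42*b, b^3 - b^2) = b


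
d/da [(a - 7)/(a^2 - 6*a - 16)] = (a^2 - 6*a - 2*(a - 7)*(a - 3) - 16)/(-a^2 + 6*a + 16)^2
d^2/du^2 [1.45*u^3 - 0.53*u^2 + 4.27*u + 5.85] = 8.7*u - 1.06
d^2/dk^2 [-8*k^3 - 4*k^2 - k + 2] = -48*k - 8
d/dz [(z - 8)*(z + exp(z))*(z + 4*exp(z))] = (z - 8)*(z + exp(z))*(4*exp(z) + 1) + (z - 8)*(z + 4*exp(z))*(exp(z) + 1) + (z + exp(z))*(z + 4*exp(z))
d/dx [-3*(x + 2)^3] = -9*(x + 2)^2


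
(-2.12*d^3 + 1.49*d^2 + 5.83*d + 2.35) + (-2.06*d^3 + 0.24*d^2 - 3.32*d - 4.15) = -4.18*d^3 + 1.73*d^2 + 2.51*d - 1.8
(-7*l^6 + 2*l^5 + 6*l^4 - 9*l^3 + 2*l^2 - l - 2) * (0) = 0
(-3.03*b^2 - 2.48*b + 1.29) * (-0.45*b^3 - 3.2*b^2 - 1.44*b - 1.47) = 1.3635*b^5 + 10.812*b^4 + 11.7187*b^3 + 3.8973*b^2 + 1.788*b - 1.8963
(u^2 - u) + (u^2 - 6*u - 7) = 2*u^2 - 7*u - 7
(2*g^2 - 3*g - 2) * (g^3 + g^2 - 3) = 2*g^5 - g^4 - 5*g^3 - 8*g^2 + 9*g + 6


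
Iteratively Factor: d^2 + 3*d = (d)*(d + 3)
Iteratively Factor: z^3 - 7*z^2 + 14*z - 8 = (z - 1)*(z^2 - 6*z + 8) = (z - 4)*(z - 1)*(z - 2)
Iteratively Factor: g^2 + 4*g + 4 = (g + 2)*(g + 2)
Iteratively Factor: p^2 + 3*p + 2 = (p + 2)*(p + 1)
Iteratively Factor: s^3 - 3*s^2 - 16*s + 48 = (s - 3)*(s^2 - 16) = (s - 4)*(s - 3)*(s + 4)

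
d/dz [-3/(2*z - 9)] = 6/(2*z - 9)^2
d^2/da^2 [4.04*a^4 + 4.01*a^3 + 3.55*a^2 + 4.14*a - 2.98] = 48.48*a^2 + 24.06*a + 7.1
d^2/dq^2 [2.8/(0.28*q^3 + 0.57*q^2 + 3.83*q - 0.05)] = (-(4.704*q + 3.192)*(0.28*q^3 + 0.57*q^2 + 3.83*q - 0.05) + 2.8*(0.84*q^2 + 1.14*q + 3.83)*(1.68*q^2 + 2.28*q + 7.66))/(0.28*q^3 + 0.57*q^2 + 3.83*q - 0.05)^3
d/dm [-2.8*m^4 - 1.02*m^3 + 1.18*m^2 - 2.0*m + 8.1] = -11.2*m^3 - 3.06*m^2 + 2.36*m - 2.0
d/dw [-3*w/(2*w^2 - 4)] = 3*(w^2 + 2)/(2*(w^2 - 2)^2)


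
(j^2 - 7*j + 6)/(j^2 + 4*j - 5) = (j - 6)/(j + 5)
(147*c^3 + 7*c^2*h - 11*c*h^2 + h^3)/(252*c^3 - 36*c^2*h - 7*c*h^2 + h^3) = (21*c^2 + 4*c*h - h^2)/(36*c^2 - h^2)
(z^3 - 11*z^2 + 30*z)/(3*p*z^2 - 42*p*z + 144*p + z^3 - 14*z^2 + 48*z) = z*(z - 5)/(3*p*z - 24*p + z^2 - 8*z)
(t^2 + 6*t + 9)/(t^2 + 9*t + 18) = (t + 3)/(t + 6)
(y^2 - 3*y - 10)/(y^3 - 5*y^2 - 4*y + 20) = 1/(y - 2)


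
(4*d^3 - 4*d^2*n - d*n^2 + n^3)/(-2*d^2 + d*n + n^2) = -2*d + n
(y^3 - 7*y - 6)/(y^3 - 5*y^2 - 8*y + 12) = (y^2 - 2*y - 3)/(y^2 - 7*y + 6)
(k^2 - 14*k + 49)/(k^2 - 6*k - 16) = (-k^2 + 14*k - 49)/(-k^2 + 6*k + 16)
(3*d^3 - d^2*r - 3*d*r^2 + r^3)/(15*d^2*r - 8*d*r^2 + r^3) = (-d^2 + r^2)/(r*(-5*d + r))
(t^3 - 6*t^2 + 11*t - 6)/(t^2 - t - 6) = (t^2 - 3*t + 2)/(t + 2)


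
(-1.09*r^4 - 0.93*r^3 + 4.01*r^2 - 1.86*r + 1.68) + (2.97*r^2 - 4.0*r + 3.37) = -1.09*r^4 - 0.93*r^3 + 6.98*r^2 - 5.86*r + 5.05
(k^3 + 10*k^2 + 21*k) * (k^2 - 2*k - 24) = k^5 + 8*k^4 - 23*k^3 - 282*k^2 - 504*k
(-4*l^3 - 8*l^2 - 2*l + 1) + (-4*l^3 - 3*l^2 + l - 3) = -8*l^3 - 11*l^2 - l - 2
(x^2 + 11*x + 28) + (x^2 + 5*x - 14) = 2*x^2 + 16*x + 14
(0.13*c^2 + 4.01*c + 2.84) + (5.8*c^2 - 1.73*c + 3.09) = 5.93*c^2 + 2.28*c + 5.93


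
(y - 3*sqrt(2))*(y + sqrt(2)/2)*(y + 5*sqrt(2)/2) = y^3 - 31*y/2 - 15*sqrt(2)/2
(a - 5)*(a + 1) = a^2 - 4*a - 5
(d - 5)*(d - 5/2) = d^2 - 15*d/2 + 25/2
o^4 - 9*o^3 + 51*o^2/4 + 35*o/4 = o*(o - 7)*(o - 5/2)*(o + 1/2)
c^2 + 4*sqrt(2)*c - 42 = (c - 3*sqrt(2))*(c + 7*sqrt(2))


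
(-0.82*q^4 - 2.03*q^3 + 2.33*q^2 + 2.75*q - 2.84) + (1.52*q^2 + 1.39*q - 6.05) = -0.82*q^4 - 2.03*q^3 + 3.85*q^2 + 4.14*q - 8.89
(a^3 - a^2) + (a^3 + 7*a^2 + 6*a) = 2*a^3 + 6*a^2 + 6*a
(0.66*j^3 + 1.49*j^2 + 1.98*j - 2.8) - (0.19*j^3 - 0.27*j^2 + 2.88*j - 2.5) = 0.47*j^3 + 1.76*j^2 - 0.9*j - 0.3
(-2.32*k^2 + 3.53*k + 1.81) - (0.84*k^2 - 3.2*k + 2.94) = -3.16*k^2 + 6.73*k - 1.13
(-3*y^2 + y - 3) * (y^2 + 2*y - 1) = -3*y^4 - 5*y^3 + 2*y^2 - 7*y + 3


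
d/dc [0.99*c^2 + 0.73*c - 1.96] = 1.98*c + 0.73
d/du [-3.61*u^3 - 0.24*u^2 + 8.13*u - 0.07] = -10.83*u^2 - 0.48*u + 8.13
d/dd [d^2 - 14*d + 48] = 2*d - 14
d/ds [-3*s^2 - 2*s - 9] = -6*s - 2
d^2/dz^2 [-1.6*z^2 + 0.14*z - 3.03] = -3.20000000000000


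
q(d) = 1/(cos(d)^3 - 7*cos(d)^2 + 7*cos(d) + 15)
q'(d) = (3*sin(d)*cos(d)^2 - 14*sin(d)*cos(d) + 7*sin(d))/(cos(d)^3 - 7*cos(d)^2 + 7*cos(d) + 15)^2 = (3*cos(d)^2 - 14*cos(d) + 7)*sin(d)/(cos(d)^3 - 7*cos(d)^2 + 7*cos(d) + 15)^2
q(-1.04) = 0.06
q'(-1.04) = -0.00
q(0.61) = 0.06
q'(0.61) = -0.01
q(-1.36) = 0.06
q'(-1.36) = -0.02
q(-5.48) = 0.06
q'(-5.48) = -0.00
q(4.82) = 0.06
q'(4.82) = -0.02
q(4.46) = 0.08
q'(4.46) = -0.06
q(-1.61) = 0.07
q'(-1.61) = -0.03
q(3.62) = 0.39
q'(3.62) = -1.52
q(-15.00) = 0.19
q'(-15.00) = -0.47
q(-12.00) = 0.06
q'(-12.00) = -0.00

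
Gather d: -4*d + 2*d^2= 2*d^2 - 4*d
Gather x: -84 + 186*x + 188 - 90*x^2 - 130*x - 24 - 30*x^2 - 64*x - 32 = -120*x^2 - 8*x + 48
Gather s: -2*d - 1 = -2*d - 1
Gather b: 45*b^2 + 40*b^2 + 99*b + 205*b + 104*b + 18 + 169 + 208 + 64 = 85*b^2 + 408*b + 459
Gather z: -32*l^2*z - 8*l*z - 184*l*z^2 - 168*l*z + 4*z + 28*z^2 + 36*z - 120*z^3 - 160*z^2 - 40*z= -120*z^3 + z^2*(-184*l - 132) + z*(-32*l^2 - 176*l)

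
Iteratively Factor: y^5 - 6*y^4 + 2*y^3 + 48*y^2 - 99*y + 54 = (y - 3)*(y^4 - 3*y^3 - 7*y^2 + 27*y - 18) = (y - 3)^2*(y^3 - 7*y + 6) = (y - 3)^2*(y - 2)*(y^2 + 2*y - 3) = (y - 3)^2*(y - 2)*(y - 1)*(y + 3)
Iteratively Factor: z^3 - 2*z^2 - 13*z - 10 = (z + 1)*(z^2 - 3*z - 10) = (z - 5)*(z + 1)*(z + 2)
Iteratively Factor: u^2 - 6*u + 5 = (u - 1)*(u - 5)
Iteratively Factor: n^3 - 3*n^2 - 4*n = (n)*(n^2 - 3*n - 4) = n*(n - 4)*(n + 1)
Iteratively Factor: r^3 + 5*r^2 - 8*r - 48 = (r + 4)*(r^2 + r - 12) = (r - 3)*(r + 4)*(r + 4)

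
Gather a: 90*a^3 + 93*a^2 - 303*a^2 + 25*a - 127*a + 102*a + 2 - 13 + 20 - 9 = 90*a^3 - 210*a^2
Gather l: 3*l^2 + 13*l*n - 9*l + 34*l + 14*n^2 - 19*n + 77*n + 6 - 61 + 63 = 3*l^2 + l*(13*n + 25) + 14*n^2 + 58*n + 8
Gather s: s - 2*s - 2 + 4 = 2 - s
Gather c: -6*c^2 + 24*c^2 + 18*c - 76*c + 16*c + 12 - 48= 18*c^2 - 42*c - 36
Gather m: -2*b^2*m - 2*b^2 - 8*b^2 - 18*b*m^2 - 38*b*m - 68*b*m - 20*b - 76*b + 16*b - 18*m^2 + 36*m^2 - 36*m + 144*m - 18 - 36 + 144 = -10*b^2 - 80*b + m^2*(18 - 18*b) + m*(-2*b^2 - 106*b + 108) + 90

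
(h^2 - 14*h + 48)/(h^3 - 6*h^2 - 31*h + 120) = (h - 6)/(h^2 + 2*h - 15)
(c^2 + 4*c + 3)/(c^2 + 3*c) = (c + 1)/c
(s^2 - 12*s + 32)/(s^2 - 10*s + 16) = (s - 4)/(s - 2)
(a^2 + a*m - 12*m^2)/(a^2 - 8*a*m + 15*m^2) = (a + 4*m)/(a - 5*m)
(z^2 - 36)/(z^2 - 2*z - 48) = (z - 6)/(z - 8)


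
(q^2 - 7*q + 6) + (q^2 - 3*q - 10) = 2*q^2 - 10*q - 4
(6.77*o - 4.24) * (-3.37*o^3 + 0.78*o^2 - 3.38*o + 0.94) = -22.8149*o^4 + 19.5694*o^3 - 26.1898*o^2 + 20.695*o - 3.9856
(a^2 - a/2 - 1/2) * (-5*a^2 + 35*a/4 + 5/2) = -5*a^4 + 45*a^3/4 + 5*a^2/8 - 45*a/8 - 5/4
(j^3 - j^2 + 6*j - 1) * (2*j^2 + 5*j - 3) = 2*j^5 + 3*j^4 + 4*j^3 + 31*j^2 - 23*j + 3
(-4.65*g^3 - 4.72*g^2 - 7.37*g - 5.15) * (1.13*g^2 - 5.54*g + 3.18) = -5.2545*g^5 + 20.4274*g^4 + 3.0337*g^3 + 20.0007*g^2 + 5.0944*g - 16.377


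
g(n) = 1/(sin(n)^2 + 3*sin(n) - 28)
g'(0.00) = 0.00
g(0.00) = -0.04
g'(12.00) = 0.00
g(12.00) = -0.03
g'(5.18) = -0.00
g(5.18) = -0.03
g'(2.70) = 0.00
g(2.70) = -0.04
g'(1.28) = -0.00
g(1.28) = -0.04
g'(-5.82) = -0.00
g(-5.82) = -0.04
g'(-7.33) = -0.00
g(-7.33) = -0.03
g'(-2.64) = 0.00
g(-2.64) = -0.03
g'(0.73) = -0.00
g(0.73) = -0.04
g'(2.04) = 0.00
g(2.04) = -0.04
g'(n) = (-2*sin(n)*cos(n) - 3*cos(n))/(sin(n)^2 + 3*sin(n) - 28)^2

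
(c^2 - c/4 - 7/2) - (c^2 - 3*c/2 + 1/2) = 5*c/4 - 4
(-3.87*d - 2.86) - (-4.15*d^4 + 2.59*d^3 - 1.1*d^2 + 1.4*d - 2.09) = 4.15*d^4 - 2.59*d^3 + 1.1*d^2 - 5.27*d - 0.77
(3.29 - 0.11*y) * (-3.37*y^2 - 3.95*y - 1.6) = 0.3707*y^3 - 10.6528*y^2 - 12.8195*y - 5.264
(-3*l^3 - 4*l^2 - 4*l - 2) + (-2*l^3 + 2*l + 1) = -5*l^3 - 4*l^2 - 2*l - 1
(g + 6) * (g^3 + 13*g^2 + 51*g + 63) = g^4 + 19*g^3 + 129*g^2 + 369*g + 378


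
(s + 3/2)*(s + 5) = s^2 + 13*s/2 + 15/2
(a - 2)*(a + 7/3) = a^2 + a/3 - 14/3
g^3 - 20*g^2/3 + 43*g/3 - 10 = (g - 3)*(g - 2)*(g - 5/3)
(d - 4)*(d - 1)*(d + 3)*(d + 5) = d^4 + 3*d^3 - 21*d^2 - 43*d + 60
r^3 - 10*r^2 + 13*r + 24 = (r - 8)*(r - 3)*(r + 1)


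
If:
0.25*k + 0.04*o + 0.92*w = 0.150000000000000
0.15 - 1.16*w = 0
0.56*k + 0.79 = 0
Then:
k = -1.41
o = 9.59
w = 0.13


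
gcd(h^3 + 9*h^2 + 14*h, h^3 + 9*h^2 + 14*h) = h^3 + 9*h^2 + 14*h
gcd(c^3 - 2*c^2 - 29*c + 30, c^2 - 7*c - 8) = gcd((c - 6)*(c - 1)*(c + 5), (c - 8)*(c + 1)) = 1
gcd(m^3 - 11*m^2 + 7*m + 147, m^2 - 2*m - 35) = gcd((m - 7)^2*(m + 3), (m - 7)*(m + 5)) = m - 7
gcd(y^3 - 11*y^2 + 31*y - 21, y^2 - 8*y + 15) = y - 3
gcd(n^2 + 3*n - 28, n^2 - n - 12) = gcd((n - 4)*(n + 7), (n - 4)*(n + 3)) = n - 4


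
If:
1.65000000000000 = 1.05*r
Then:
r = 1.57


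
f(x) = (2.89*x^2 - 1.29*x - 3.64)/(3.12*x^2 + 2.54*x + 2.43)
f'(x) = (-6.24*x - 2.54)*(2.89*x^2 - 1.29*x - 3.64)/(3.12*x^2 + 2.54*x + 2.43)^2 + (5.78*x - 1.29)/(3.12*x^2 + 2.54*x + 2.43)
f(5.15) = 0.68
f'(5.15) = 0.05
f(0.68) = -0.57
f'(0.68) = 1.16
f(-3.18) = 1.15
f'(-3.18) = 0.01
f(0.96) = -0.29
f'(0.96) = 0.87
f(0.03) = -1.47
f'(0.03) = 1.15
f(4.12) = 0.61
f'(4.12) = 0.08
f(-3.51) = 1.14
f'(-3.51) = 0.02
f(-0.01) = -1.51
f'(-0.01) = 0.99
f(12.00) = 0.82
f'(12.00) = 0.01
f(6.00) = 0.71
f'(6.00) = 0.04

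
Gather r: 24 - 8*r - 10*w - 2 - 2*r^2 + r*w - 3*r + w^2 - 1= -2*r^2 + r*(w - 11) + w^2 - 10*w + 21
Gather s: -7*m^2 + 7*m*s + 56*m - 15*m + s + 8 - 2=-7*m^2 + 41*m + s*(7*m + 1) + 6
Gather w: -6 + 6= 0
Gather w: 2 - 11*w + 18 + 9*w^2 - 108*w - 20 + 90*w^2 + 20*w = 99*w^2 - 99*w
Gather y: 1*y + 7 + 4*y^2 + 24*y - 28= 4*y^2 + 25*y - 21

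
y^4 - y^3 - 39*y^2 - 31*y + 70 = (y - 7)*(y - 1)*(y + 2)*(y + 5)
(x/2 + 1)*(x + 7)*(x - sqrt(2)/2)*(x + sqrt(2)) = x^4/2 + sqrt(2)*x^3/4 + 9*x^3/2 + 9*sqrt(2)*x^2/4 + 13*x^2/2 - 9*x/2 + 7*sqrt(2)*x/2 - 7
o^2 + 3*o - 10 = (o - 2)*(o + 5)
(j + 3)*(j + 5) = j^2 + 8*j + 15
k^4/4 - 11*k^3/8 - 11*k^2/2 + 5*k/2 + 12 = (k/2 + 1)^2*(k - 8)*(k - 3/2)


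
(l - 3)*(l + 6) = l^2 + 3*l - 18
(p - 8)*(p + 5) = p^2 - 3*p - 40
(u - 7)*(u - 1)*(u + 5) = u^3 - 3*u^2 - 33*u + 35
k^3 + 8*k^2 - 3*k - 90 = (k - 3)*(k + 5)*(k + 6)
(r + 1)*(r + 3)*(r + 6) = r^3 + 10*r^2 + 27*r + 18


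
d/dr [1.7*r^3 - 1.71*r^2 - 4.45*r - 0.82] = 5.1*r^2 - 3.42*r - 4.45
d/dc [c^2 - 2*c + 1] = 2*c - 2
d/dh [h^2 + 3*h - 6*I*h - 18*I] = 2*h + 3 - 6*I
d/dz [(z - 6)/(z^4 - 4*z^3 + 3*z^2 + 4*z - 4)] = (-3*z^3 + 26*z^2 - 23*z - 10)/(z^7 - 6*z^6 + 10*z^5 + 4*z^4 - 23*z^3 + 10*z^2 + 12*z - 8)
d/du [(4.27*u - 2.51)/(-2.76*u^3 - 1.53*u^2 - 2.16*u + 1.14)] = (23.5704*u^3 - 14.2497*u^2 - 7.6806*u - 0.553800000000001)/(7.6176*u^6 + 8.4456*u^5 + 14.2641*u^4 + 0.316800000000002*u^3 + 1.1772*u^2 - 4.9248*u + 1.2996)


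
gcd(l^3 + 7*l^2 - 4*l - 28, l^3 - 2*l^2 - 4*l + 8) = l^2 - 4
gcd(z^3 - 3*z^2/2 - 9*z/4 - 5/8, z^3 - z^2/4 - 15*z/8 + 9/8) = 1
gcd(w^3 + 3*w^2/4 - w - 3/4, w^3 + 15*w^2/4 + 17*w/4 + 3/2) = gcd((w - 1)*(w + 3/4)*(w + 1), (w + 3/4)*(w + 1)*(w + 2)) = w^2 + 7*w/4 + 3/4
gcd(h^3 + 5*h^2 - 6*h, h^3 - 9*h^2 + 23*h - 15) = h - 1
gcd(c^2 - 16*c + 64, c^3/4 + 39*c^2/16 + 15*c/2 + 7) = 1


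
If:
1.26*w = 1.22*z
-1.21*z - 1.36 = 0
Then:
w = -1.09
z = -1.12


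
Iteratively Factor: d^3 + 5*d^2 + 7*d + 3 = (d + 1)*(d^2 + 4*d + 3) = (d + 1)*(d + 3)*(d + 1)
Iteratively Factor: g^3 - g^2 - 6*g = (g)*(g^2 - g - 6) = g*(g + 2)*(g - 3)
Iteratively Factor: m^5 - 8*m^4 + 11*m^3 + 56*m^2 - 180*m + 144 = (m - 2)*(m^4 - 6*m^3 - m^2 + 54*m - 72) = (m - 2)^2*(m^3 - 4*m^2 - 9*m + 36) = (m - 4)*(m - 2)^2*(m^2 - 9) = (m - 4)*(m - 2)^2*(m + 3)*(m - 3)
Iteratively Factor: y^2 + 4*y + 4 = (y + 2)*(y + 2)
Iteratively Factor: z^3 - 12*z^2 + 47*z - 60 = (z - 5)*(z^2 - 7*z + 12) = (z - 5)*(z - 4)*(z - 3)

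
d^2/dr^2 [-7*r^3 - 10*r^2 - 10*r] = -42*r - 20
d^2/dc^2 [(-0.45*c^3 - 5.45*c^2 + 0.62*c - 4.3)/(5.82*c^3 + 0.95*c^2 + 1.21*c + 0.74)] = (-364.23306*c^6 + 145.019268*c^5 - 1473.7113*c^4 - 47.5550279999999*c^3 - 216.445332*c^2 + 77.36466*c - 13.624596)/(197.137368*c^9 + 96.53634*c^8 + 138.714462*c^7 + 116.194643*c^6 + 53.388021*c^5 + 37.443603*c^4 + 16.436437*c^3 + 4.810962*c^2 + 1.987788*c + 0.405224)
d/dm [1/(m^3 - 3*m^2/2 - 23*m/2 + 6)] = 2*(-6*m^2 + 6*m + 23)/(2*m^3 - 3*m^2 - 23*m + 12)^2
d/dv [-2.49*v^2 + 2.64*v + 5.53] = 2.64 - 4.98*v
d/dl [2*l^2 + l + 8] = 4*l + 1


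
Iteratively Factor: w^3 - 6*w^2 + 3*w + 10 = (w - 2)*(w^2 - 4*w - 5) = (w - 5)*(w - 2)*(w + 1)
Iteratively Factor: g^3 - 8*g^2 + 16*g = (g - 4)*(g^2 - 4*g) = g*(g - 4)*(g - 4)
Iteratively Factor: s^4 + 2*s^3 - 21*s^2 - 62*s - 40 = (s + 2)*(s^3 - 21*s - 20) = (s + 1)*(s + 2)*(s^2 - s - 20) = (s - 5)*(s + 1)*(s + 2)*(s + 4)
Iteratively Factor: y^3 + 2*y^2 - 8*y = (y + 4)*(y^2 - 2*y) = y*(y + 4)*(y - 2)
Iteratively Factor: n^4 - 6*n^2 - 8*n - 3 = (n + 1)*(n^3 - n^2 - 5*n - 3) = (n + 1)^2*(n^2 - 2*n - 3) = (n + 1)^3*(n - 3)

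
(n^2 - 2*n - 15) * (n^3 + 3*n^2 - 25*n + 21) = n^5 + n^4 - 46*n^3 + 26*n^2 + 333*n - 315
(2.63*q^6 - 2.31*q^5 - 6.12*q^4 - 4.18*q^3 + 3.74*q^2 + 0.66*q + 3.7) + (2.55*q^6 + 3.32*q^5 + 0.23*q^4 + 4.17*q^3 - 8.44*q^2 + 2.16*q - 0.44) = 5.18*q^6 + 1.01*q^5 - 5.89*q^4 - 0.00999999999999979*q^3 - 4.7*q^2 + 2.82*q + 3.26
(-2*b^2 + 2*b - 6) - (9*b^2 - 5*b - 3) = -11*b^2 + 7*b - 3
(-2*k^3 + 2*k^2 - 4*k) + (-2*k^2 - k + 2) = -2*k^3 - 5*k + 2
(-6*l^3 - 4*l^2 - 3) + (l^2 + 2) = -6*l^3 - 3*l^2 - 1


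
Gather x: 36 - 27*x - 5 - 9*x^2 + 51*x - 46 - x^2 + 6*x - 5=-10*x^2 + 30*x - 20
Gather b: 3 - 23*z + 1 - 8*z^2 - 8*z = -8*z^2 - 31*z + 4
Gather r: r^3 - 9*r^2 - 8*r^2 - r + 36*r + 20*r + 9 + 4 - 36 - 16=r^3 - 17*r^2 + 55*r - 39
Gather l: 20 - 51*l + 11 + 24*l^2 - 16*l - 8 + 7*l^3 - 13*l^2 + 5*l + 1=7*l^3 + 11*l^2 - 62*l + 24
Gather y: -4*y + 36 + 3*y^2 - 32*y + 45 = 3*y^2 - 36*y + 81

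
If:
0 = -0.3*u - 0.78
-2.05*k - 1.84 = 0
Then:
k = -0.90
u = -2.60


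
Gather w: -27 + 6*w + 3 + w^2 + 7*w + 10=w^2 + 13*w - 14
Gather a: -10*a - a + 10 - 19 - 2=-11*a - 11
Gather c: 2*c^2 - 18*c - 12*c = 2*c^2 - 30*c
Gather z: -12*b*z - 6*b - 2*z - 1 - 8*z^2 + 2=-6*b - 8*z^2 + z*(-12*b - 2) + 1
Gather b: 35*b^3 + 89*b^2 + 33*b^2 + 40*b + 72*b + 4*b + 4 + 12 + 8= 35*b^3 + 122*b^2 + 116*b + 24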